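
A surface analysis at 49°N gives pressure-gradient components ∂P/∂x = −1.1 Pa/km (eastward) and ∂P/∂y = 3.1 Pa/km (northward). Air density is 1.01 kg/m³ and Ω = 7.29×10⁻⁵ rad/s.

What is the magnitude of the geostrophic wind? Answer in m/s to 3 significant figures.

29.6 m/s

Coriolis parameter at 49°N:
f = 2Ω sin φ = 2 × 7.29×10⁻⁵ × sin 49° = 1.10×10⁻⁴ s⁻¹
Component geostrophic relations (x east, y north):
u_g = −(1/(fρ)) ∂P/∂y,  v_g = (1/(fρ)) ∂P/∂x
u_g = −(3.1×10⁻³)/(1.10×10⁻⁴ × 1.01) = −27.9 m/s;  v_g = (−1.1×10⁻³)/(1.10×10⁻⁴ × 1.01) = −9.90 m/s
|V_g| = √(u_g² + v_g²) = 29.6 m/s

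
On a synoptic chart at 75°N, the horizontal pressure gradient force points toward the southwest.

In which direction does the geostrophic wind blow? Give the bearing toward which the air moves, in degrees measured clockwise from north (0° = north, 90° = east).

315°

The pressure-gradient force points toward the southwest (bearing 225°).
Geostrophic balance: in the Northern Hemisphere the Coriolis force deflects motion to the right, so the geostrophic wind blows 90° to the right of the pressure-gradient force (low pressure on the left).
Rotating 225° by 90° clockwise gives 315° — the wind blows toward the northwest.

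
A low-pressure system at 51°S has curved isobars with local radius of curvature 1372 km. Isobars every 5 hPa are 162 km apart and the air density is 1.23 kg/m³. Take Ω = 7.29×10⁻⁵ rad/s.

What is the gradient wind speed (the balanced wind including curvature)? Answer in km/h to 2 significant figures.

71 km/h

Coriolis parameter at 51°S:
f = 2Ω sin φ = 2 × 7.29×10⁻⁵ × sin 51° = 1.13×10⁻⁴ s⁻¹
Pressure gradient: |∂P/∂n| = 500 Pa / 162000 m = 3.09×10⁻³ Pa/m
Geostrophic speed: V_g = |∂P/∂n|/(fρ) = 3.09×10⁻³/(1.13×10⁻⁴ × 1.23) = 22.1 m/s
Around a low, centrifugal force acts outward with Coriolis, so pressure-gradient force balances both:
(1/ρ)|∂P/∂n| = fV + V²/R  →  V² + fR·V − fR·V_g = 0
With fR = 1.13×10⁻⁴ × 1372×10³ m = 155 m/s:
V = [−fR + √((fR)² + 4 fR V_g)]/2 = [−155 + √(155² + 4×155×22.1)]/2 = 19.7 m/s
Subgeostrophic (V < V_g = 22.1 m/s), as expected around a low.
Converting: 19.7 m/s × 3.6 = 71 km/h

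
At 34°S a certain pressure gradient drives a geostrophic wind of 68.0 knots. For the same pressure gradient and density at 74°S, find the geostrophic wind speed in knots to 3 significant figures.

With the same pressure gradient and density, V_g ∝ 1/f ∝ 1/sin φ.
V₂ = V₁ · sin φ₁ / sin φ₂ = 68.0 × sin 34° / sin 74°
V₂ = 68.0 × 0.5592/0.9613 = 39.6 knots

39.6 knots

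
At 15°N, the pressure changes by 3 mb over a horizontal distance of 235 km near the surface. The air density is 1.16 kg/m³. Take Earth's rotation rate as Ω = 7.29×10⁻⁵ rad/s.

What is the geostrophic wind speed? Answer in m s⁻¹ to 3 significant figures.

Coriolis parameter at 15°N:
f = 2Ω sin φ = 2 × 7.29×10⁻⁵ × sin 15° = 3.77×10⁻⁵ s⁻¹
Pressure gradient: |∂P/∂n| = 300 Pa / 235000 m = 1.28×10⁻³ Pa/m
Geostrophic balance (pressure-gradient force = Coriolis force):
V_g = (1/(fρ)) |∂P/∂n| = 1.28×10⁻³ / (3.77×10⁻⁵ × 1.16) = 29.2 m/s

29.2 m s⁻¹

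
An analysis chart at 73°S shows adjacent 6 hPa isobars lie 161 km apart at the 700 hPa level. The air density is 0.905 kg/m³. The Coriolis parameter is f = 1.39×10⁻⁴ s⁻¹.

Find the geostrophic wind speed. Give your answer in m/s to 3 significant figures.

29.6 m/s

Pressure gradient: |∂P/∂n| = 600 Pa / 161000 m = 3.73×10⁻³ Pa/m
Geostrophic balance (pressure-gradient force = Coriolis force):
V_g = (1/(fρ)) |∂P/∂n| = 3.73×10⁻³ / (1.39×10⁻⁴ × 0.905) = 29.6 m/s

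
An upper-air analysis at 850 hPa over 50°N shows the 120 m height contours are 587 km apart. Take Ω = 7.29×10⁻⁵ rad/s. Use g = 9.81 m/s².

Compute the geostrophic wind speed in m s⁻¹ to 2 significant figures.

Coriolis parameter at 50°N:
f = 2Ω sin φ = 2 × 7.29×10⁻⁵ × sin 50° = 1.12×10⁻⁴ s⁻¹
Height gradient: |∂Z/∂n| = 120 m / 587000 m = 2.04×10⁻⁴
On a pressure surface, geostrophic balance gives V_g = (g/f)|∂Z/∂n|:
V_g = 9.81 × 2.04×10⁻⁴ / 1.12×10⁻⁴ = 18.0 m/s

18 m s⁻¹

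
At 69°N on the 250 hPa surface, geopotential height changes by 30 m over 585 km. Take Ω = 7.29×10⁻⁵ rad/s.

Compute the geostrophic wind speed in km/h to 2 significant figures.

13 km/h

Coriolis parameter at 69°N:
f = 2Ω sin φ = 2 × 7.29×10⁻⁵ × sin 69° = 1.36×10⁻⁴ s⁻¹
Height gradient: |∂Z/∂n| = 30 m / 585000 m = 5.13×10⁻⁵
On a pressure surface, geostrophic balance gives V_g = (g/f)|∂Z/∂n|:
V_g = 9.81 × 5.13×10⁻⁵ / 1.36×10⁻⁴ = 3.70 m/s
Converting: 3.70 m/s × 3.6 = 13 km/h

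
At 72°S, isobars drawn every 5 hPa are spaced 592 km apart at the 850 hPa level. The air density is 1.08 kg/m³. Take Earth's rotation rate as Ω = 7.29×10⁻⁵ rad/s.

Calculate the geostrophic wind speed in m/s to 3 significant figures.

Coriolis parameter at 72°S:
f = 2Ω sin φ = 2 × 7.29×10⁻⁵ × sin 72° = 1.39×10⁻⁴ s⁻¹
Pressure gradient: |∂P/∂n| = 500 Pa / 592000 m = 8.45×10⁻⁴ Pa/m
Geostrophic balance (pressure-gradient force = Coriolis force):
V_g = (1/(fρ)) |∂P/∂n| = 8.45×10⁻⁴ / (1.39×10⁻⁴ × 1.08) = 5.64 m/s

5.64 m/s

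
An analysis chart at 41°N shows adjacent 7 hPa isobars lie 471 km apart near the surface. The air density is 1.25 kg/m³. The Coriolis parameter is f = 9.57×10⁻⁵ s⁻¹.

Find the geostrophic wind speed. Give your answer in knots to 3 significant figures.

Pressure gradient: |∂P/∂n| = 700 Pa / 471000 m = 1.49×10⁻³ Pa/m
Geostrophic balance (pressure-gradient force = Coriolis force):
V_g = (1/(fρ)) |∂P/∂n| = 1.49×10⁻³ / (9.57×10⁻⁵ × 1.25) = 12.4 m/s
Converting: 12.4 m/s × 1.944 = 24.1 knots

24.1 knots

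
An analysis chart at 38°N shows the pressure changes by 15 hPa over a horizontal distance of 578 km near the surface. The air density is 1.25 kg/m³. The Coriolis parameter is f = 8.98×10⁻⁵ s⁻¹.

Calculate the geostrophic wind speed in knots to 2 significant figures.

45 knots

Pressure gradient: |∂P/∂n| = 1500 Pa / 578000 m = 2.60×10⁻³ Pa/m
Geostrophic balance (pressure-gradient force = Coriolis force):
V_g = (1/(fρ)) |∂P/∂n| = 2.60×10⁻³ / (8.98×10⁻⁵ × 1.25) = 23.1 m/s
Converting: 23.1 m/s × 1.944 = 45 knots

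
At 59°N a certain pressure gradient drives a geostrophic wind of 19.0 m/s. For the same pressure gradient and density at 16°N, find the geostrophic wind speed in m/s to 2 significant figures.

With the same pressure gradient and density, V_g ∝ 1/f ∝ 1/sin φ.
V₂ = V₁ · sin φ₁ / sin φ₂ = 19.0 × sin 59° / sin 16°
V₂ = 19.0 × 0.8572/0.2756 = 59 m/s

59 m/s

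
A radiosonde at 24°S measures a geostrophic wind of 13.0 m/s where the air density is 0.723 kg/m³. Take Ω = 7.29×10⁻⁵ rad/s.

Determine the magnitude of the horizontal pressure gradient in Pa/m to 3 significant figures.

Coriolis parameter at 24°S:
f = 2Ω sin φ = 2 × 7.29×10⁻⁵ × sin 24° = 5.93×10⁻⁵ s⁻¹
Geostrophic balance rearranged: |∂P/∂n| = f ρ V_g
|∂P/∂n| = 5.93×10⁻⁵ × 0.723 × 13.0 = 5.57×10⁻⁴ Pa/m

5.57×10⁻⁴ Pa/m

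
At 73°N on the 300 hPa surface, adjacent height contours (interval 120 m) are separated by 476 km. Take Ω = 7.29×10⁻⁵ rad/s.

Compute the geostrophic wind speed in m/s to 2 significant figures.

Coriolis parameter at 73°N:
f = 2Ω sin φ = 2 × 7.29×10⁻⁵ × sin 73° = 1.39×10⁻⁴ s⁻¹
Height gradient: |∂Z/∂n| = 120 m / 476000 m = 2.52×10⁻⁴
On a pressure surface, geostrophic balance gives V_g = (g/f)|∂Z/∂n|:
V_g = 9.81 × 2.52×10⁻⁴ / 1.39×10⁻⁴ = 17.7 m/s

18 m/s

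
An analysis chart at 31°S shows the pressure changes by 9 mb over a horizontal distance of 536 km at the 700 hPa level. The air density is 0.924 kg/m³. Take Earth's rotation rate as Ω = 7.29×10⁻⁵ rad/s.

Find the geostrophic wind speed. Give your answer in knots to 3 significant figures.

47.0 knots

Coriolis parameter at 31°S:
f = 2Ω sin φ = 2 × 7.29×10⁻⁵ × sin 31° = 7.51×10⁻⁵ s⁻¹
Pressure gradient: |∂P/∂n| = 900 Pa / 536000 m = 1.68×10⁻³ Pa/m
Geostrophic balance (pressure-gradient force = Coriolis force):
V_g = (1/(fρ)) |∂P/∂n| = 1.68×10⁻³ / (7.51×10⁻⁵ × 0.924) = 24.2 m/s
Converting: 24.2 m/s × 1.944 = 47.0 knots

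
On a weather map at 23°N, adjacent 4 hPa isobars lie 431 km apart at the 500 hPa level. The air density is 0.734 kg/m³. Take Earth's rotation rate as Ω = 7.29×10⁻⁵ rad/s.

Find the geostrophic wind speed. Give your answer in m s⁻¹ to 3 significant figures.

22.2 m s⁻¹

Coriolis parameter at 23°N:
f = 2Ω sin φ = 2 × 7.29×10⁻⁵ × sin 23° = 5.70×10⁻⁵ s⁻¹
Pressure gradient: |∂P/∂n| = 400 Pa / 431000 m = 9.28×10⁻⁴ Pa/m
Geostrophic balance (pressure-gradient force = Coriolis force):
V_g = (1/(fρ)) |∂P/∂n| = 9.28×10⁻⁴ / (5.70×10⁻⁵ × 0.734) = 22.2 m/s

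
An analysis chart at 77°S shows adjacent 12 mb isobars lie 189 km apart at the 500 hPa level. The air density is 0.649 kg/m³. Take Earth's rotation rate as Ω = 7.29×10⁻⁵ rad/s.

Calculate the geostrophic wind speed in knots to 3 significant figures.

Coriolis parameter at 77°S:
f = 2Ω sin φ = 2 × 7.29×10⁻⁵ × sin 77° = 1.42×10⁻⁴ s⁻¹
Pressure gradient: |∂P/∂n| = 1200 Pa / 189000 m = 6.35×10⁻³ Pa/m
Geostrophic balance (pressure-gradient force = Coriolis force):
V_g = (1/(fρ)) |∂P/∂n| = 6.35×10⁻³ / (1.42×10⁻⁴ × 0.649) = 68.9 m/s
Converting: 68.9 m/s × 1.944 = 134 knots

134 knots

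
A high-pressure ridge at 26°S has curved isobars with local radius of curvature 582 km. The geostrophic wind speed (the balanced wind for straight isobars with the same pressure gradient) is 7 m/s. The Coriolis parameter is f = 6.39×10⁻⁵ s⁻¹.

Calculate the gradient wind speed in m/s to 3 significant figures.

9.35 m/s

Around a high, pressure-gradient force acts outward with centrifugal, so Coriolis balances both:
fV = (1/ρ)|∂P/∂n| + V²/R  →  V² − fR·V + fR·V_g = 0
With fR = 6.39×10⁻⁵ × 582×10³ m = 37.2 m/s:
V = [fR − √((fR)² − 4 fR V_g)]/2 = [37.2 − √(37.2² − 4×37.2×7)]/2 = 9.35 m/s
Supergeostrophic (V > V_g = 7 m/s), as expected around a high.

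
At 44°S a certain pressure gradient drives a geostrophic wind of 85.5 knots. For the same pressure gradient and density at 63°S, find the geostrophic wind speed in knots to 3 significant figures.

With the same pressure gradient and density, V_g ∝ 1/f ∝ 1/sin φ.
V₂ = V₁ · sin φ₁ / sin φ₂ = 85.5 × sin 44° / sin 63°
V₂ = 85.5 × 0.6947/0.8910 = 66.7 knots

66.7 knots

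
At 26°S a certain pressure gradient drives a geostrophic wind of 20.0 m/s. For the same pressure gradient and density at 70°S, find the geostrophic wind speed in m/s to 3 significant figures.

With the same pressure gradient and density, V_g ∝ 1/f ∝ 1/sin φ.
V₂ = V₁ · sin φ₁ / sin φ₂ = 20.0 × sin 26° / sin 70°
V₂ = 20.0 × 0.4384/0.9397 = 9.33 m/s

9.33 m/s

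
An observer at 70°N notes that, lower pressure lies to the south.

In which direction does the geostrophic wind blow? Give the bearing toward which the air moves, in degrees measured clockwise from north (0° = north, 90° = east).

The pressure-gradient force points toward the south (bearing 180°).
Geostrophic balance: in the Northern Hemisphere the Coriolis force deflects motion to the right, so the geostrophic wind blows 90° to the right of the pressure-gradient force (low pressure on the left).
Rotating 180° by 90° clockwise gives 270° — the wind blows toward the west.

270°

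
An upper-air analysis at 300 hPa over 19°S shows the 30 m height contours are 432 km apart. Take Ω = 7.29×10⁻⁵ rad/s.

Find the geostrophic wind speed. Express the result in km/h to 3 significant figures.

Coriolis parameter at 19°S:
f = 2Ω sin φ = 2 × 7.29×10⁻⁵ × sin 19° = 4.75×10⁻⁵ s⁻¹
Height gradient: |∂Z/∂n| = 30 m / 432000 m = 6.94×10⁻⁵
On a pressure surface, geostrophic balance gives V_g = (g/f)|∂Z/∂n|:
V_g = 9.81 × 6.94×10⁻⁵ / 4.75×10⁻⁵ = 14.4 m/s
Converting: 14.4 m/s × 3.6 = 51.7 km/h

51.7 km/h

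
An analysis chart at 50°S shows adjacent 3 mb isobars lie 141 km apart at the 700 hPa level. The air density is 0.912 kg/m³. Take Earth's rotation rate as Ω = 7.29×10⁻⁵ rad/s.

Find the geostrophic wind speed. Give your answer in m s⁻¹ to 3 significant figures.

Coriolis parameter at 50°S:
f = 2Ω sin φ = 2 × 7.29×10⁻⁵ × sin 50° = 1.12×10⁻⁴ s⁻¹
Pressure gradient: |∂P/∂n| = 300 Pa / 141000 m = 2.13×10⁻³ Pa/m
Geostrophic balance (pressure-gradient force = Coriolis force):
V_g = (1/(fρ)) |∂P/∂n| = 2.13×10⁻³ / (1.12×10⁻⁴ × 0.912) = 20.9 m/s

20.9 m s⁻¹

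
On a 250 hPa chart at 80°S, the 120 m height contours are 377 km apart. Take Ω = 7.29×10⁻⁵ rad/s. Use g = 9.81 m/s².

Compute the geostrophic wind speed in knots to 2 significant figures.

42 knots

Coriolis parameter at 80°S:
f = 2Ω sin φ = 2 × 7.29×10⁻⁵ × sin 80° = 1.44×10⁻⁴ s⁻¹
Height gradient: |∂Z/∂n| = 120 m / 377000 m = 3.18×10⁻⁴
On a pressure surface, geostrophic balance gives V_g = (g/f)|∂Z/∂n|:
V_g = 9.81 × 3.18×10⁻⁴ / 1.44×10⁻⁴ = 21.7 m/s
Converting: 21.7 m/s × 1.944 = 42 knots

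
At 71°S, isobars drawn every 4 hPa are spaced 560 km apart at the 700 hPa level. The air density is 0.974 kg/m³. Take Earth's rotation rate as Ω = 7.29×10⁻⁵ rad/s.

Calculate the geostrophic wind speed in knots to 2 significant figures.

Coriolis parameter at 71°S:
f = 2Ω sin φ = 2 × 7.29×10⁻⁵ × sin 71° = 1.38×10⁻⁴ s⁻¹
Pressure gradient: |∂P/∂n| = 400 Pa / 560000 m = 7.14×10⁻⁴ Pa/m
Geostrophic balance (pressure-gradient force = Coriolis force):
V_g = (1/(fρ)) |∂P/∂n| = 7.14×10⁻⁴ / (1.38×10⁻⁴ × 0.974) = 5.32 m/s
Converting: 5.32 m/s × 1.944 = 10 knots

10 knots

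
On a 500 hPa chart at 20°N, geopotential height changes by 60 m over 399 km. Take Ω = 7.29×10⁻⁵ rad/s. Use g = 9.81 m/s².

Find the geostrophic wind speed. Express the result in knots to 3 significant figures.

Coriolis parameter at 20°N:
f = 2Ω sin φ = 2 × 7.29×10⁻⁵ × sin 20° = 4.99×10⁻⁵ s⁻¹
Height gradient: |∂Z/∂n| = 60 m / 399000 m = 1.50×10⁻⁴
On a pressure surface, geostrophic balance gives V_g = (g/f)|∂Z/∂n|:
V_g = 9.81 × 1.50×10⁻⁴ / 4.99×10⁻⁵ = 29.6 m/s
Converting: 29.6 m/s × 1.944 = 57.5 knots

57.5 knots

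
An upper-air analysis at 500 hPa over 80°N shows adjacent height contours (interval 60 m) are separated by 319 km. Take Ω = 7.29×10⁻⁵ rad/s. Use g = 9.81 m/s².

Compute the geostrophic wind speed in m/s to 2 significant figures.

Coriolis parameter at 80°N:
f = 2Ω sin φ = 2 × 7.29×10⁻⁵ × sin 80° = 1.44×10⁻⁴ s⁻¹
Height gradient: |∂Z/∂n| = 60 m / 319000 m = 1.88×10⁻⁴
On a pressure surface, geostrophic balance gives V_g = (g/f)|∂Z/∂n|:
V_g = 9.81 × 1.88×10⁻⁴ / 1.44×10⁻⁴ = 12.9 m/s

13 m/s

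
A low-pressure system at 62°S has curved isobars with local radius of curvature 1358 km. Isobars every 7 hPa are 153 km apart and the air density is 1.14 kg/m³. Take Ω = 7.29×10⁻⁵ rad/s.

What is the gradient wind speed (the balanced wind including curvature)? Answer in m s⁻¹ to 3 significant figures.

Coriolis parameter at 62°S:
f = 2Ω sin φ = 2 × 7.29×10⁻⁵ × sin 62° = 1.29×10⁻⁴ s⁻¹
Pressure gradient: |∂P/∂n| = 700 Pa / 153000 m = 4.58×10⁻³ Pa/m
Geostrophic speed: V_g = |∂P/∂n|/(fρ) = 4.58×10⁻³/(1.29×10⁻⁴ × 1.14) = 31.2 m/s
Around a low, centrifugal force acts outward with Coriolis, so pressure-gradient force balances both:
(1/ρ)|∂P/∂n| = fV + V²/R  →  V² + fR·V − fR·V_g = 0
With fR = 1.29×10⁻⁴ × 1358×10³ m = 175 m/s:
V = [−fR + √((fR)² + 4 fR V_g)]/2 = [−175 + √(175² + 4×175×31.2)]/2 = 27 m/s
Subgeostrophic (V < V_g = 31.2 m/s), as expected around a low.

27.0 m s⁻¹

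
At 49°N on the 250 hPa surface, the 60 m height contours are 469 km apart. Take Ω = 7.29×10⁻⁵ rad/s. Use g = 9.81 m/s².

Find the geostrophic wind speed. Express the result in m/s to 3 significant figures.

11.4 m/s

Coriolis parameter at 49°N:
f = 2Ω sin φ = 2 × 7.29×10⁻⁵ × sin 49° = 1.10×10⁻⁴ s⁻¹
Height gradient: |∂Z/∂n| = 60 m / 469000 m = 1.28×10⁻⁴
On a pressure surface, geostrophic balance gives V_g = (g/f)|∂Z/∂n|:
V_g = 9.81 × 1.28×10⁻⁴ / 1.10×10⁻⁴ = 11.4 m/s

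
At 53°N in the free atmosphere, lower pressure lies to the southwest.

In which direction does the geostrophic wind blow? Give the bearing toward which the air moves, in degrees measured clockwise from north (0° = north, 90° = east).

315°

The pressure-gradient force points toward the southwest (bearing 225°).
Geostrophic balance: in the Northern Hemisphere the Coriolis force deflects motion to the right, so the geostrophic wind blows 90° to the right of the pressure-gradient force (low pressure on the left).
Rotating 225° by 90° clockwise gives 315° — the wind blows toward the northwest.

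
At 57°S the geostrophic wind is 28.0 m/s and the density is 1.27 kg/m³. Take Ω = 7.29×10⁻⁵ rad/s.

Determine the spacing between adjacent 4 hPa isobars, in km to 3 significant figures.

92.0 km

Coriolis parameter at 57°S:
f = 2Ω sin φ = 2 × 7.29×10⁻⁵ × sin 57° = 1.22×10⁻⁴ s⁻¹
Geostrophic balance rearranged: |∂P/∂n| = f ρ V_g
|∂P/∂n| = 1.22×10⁻⁴ × 1.27 × 28.0 = 4.35×10⁻³ Pa/m
Isobar spacing: Δn = ΔP/|∂P/∂n| = 400 Pa / 4.35×10⁻³ Pa/m = 91992 m ≈ 92.0 km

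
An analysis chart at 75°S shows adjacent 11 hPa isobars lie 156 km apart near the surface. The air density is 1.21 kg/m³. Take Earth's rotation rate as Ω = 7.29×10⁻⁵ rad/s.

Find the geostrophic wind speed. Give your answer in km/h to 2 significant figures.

Coriolis parameter at 75°S:
f = 2Ω sin φ = 2 × 7.29×10⁻⁵ × sin 75° = 1.41×10⁻⁴ s⁻¹
Pressure gradient: |∂P/∂n| = 1100 Pa / 156000 m = 7.05×10⁻³ Pa/m
Geostrophic balance (pressure-gradient force = Coriolis force):
V_g = (1/(fρ)) |∂P/∂n| = 7.05×10⁻³ / (1.41×10⁻⁴ × 1.21) = 41.4 m/s
Converting: 41.4 m/s × 3.6 = 150 km/h

150 km/h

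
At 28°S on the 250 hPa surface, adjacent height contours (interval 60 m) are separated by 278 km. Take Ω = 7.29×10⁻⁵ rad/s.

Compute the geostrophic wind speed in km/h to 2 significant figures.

110 km/h

Coriolis parameter at 28°S:
f = 2Ω sin φ = 2 × 7.29×10⁻⁵ × sin 28° = 6.84×10⁻⁵ s⁻¹
Height gradient: |∂Z/∂n| = 60 m / 278000 m = 2.16×10⁻⁴
On a pressure surface, geostrophic balance gives V_g = (g/f)|∂Z/∂n|:
V_g = 9.81 × 2.16×10⁻⁴ / 6.84×10⁻⁵ = 30.9 m/s
Converting: 30.9 m/s × 3.6 = 110 km/h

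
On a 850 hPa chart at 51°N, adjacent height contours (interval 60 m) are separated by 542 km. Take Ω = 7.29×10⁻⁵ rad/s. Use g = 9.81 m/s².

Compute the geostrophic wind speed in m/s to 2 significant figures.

9.6 m/s

Coriolis parameter at 51°N:
f = 2Ω sin φ = 2 × 7.29×10⁻⁵ × sin 51° = 1.13×10⁻⁴ s⁻¹
Height gradient: |∂Z/∂n| = 60 m / 542000 m = 1.11×10⁻⁴
On a pressure surface, geostrophic balance gives V_g = (g/f)|∂Z/∂n|:
V_g = 9.81 × 1.11×10⁻⁴ / 1.13×10⁻⁴ = 9.58 m/s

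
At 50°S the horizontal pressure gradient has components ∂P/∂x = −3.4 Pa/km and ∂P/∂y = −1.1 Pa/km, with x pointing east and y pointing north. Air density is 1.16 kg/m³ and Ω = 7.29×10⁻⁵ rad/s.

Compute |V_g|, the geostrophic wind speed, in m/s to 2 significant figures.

Coriolis parameter at 50°S:
f = 2Ω sin φ = 2 × 7.29×10⁻⁵ × sin 50° = 1.12×10⁻⁴ s⁻¹
In the Southern Hemisphere f is negative: f = −1.12×10⁻⁴ s⁻¹.
Component geostrophic relations (x east, y north):
u_g = −(1/(fρ)) ∂P/∂y,  v_g = (1/(fρ)) ∂P/∂x
u_g = −(−1.1×10⁻³)/(−1.12×10⁻⁴ × 1.16) = −8.49 m/s;  v_g = (−3.4×10⁻³)/(−1.12×10⁻⁴ × 1.16) = 26.2 m/s
|V_g| = √(u_g² + v_g²) = 27.6 m/s

28 m/s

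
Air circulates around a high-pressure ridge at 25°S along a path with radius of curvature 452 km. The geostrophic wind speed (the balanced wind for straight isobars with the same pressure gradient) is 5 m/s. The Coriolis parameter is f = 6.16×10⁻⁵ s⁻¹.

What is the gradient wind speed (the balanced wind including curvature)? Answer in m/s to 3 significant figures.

6.53 m/s

Around a high, pressure-gradient force acts outward with centrifugal, so Coriolis balances both:
fV = (1/ρ)|∂P/∂n| + V²/R  →  V² − fR·V + fR·V_g = 0
With fR = 6.16×10⁻⁵ × 452×10³ m = 27.8 m/s:
V = [fR − √((fR)² − 4 fR V_g)]/2 = [27.8 − √(27.8² − 4×27.8×5)]/2 = 6.53 m/s
Supergeostrophic (V > V_g = 5 m/s), as expected around a high.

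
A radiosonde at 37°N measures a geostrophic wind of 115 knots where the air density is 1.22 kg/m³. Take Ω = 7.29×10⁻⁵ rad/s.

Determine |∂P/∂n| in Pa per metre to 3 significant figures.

6.33×10⁻³ Pa/m

Coriolis parameter at 37°N:
f = 2Ω sin φ = 2 × 7.29×10⁻⁵ × sin 37° = 8.77×10⁻⁵ s⁻¹
Wind speed in SI: 115 knots = 59.2 m/s
Geostrophic balance rearranged: |∂P/∂n| = f ρ V_g
|∂P/∂n| = 8.77×10⁻⁵ × 1.22 × 59.2 = 6.33×10⁻³ Pa/m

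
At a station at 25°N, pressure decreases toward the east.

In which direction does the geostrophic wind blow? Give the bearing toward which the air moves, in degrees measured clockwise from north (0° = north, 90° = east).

180°

The pressure-gradient force points toward the east (bearing 090°).
Geostrophic balance: in the Northern Hemisphere the Coriolis force deflects motion to the right, so the geostrophic wind blows 90° to the right of the pressure-gradient force (low pressure on the left).
Rotating 090° by 90° clockwise gives 180° — the wind blows toward the south.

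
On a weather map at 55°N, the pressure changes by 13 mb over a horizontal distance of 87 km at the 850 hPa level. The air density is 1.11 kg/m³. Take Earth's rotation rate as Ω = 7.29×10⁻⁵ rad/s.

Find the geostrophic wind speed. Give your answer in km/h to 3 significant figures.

Coriolis parameter at 55°N:
f = 2Ω sin φ = 2 × 7.29×10⁻⁵ × sin 55° = 1.19×10⁻⁴ s⁻¹
Pressure gradient: |∂P/∂n| = 1300 Pa / 87000 m = 1.49×10⁻² Pa/m
Geostrophic balance (pressure-gradient force = Coriolis force):
V_g = (1/(fρ)) |∂P/∂n| = 1.49×10⁻² / (1.19×10⁻⁴ × 1.11) = 113 m/s
Converting: 113 m/s × 3.6 = 406 km/h

406 km/h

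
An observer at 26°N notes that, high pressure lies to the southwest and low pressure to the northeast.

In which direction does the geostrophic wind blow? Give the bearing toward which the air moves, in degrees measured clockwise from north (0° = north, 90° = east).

135°

The pressure-gradient force points toward the northeast (bearing 045°).
Geostrophic balance: in the Northern Hemisphere the Coriolis force deflects motion to the right, so the geostrophic wind blows 90° to the right of the pressure-gradient force (low pressure on the left).
Rotating 045° by 90° clockwise gives 135° — the wind blows toward the southeast.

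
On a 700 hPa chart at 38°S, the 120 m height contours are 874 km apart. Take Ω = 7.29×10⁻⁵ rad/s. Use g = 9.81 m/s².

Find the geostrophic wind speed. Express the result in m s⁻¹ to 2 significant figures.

Coriolis parameter at 38°S:
f = 2Ω sin φ = 2 × 7.29×10⁻⁵ × sin 38° = 8.98×10⁻⁵ s⁻¹
Height gradient: |∂Z/∂n| = 120 m / 874000 m = 1.37×10⁻⁴
On a pressure surface, geostrophic balance gives V_g = (g/f)|∂Z/∂n|:
V_g = 9.81 × 1.37×10⁻⁴ / 8.98×10⁻⁵ = 15.0 m/s

15 m s⁻¹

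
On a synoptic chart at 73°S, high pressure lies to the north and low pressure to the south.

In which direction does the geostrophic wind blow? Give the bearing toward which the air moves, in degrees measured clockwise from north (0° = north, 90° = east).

090°

The pressure-gradient force points toward the south (bearing 180°).
Geostrophic balance: in the Southern Hemisphere the Coriolis force deflects motion to the left, so the geostrophic wind blows 90° to the left of the pressure-gradient force (low pressure on the right).
Rotating 180° by 90° counterclockwise gives 090° — the wind blows toward the east.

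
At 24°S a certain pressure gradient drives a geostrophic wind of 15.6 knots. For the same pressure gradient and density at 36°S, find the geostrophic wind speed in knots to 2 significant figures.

With the same pressure gradient and density, V_g ∝ 1/f ∝ 1/sin φ.
V₂ = V₁ · sin φ₁ / sin φ₂ = 15.6 × sin 24° / sin 36°
V₂ = 15.6 × 0.4067/0.5878 = 11 knots

11 knots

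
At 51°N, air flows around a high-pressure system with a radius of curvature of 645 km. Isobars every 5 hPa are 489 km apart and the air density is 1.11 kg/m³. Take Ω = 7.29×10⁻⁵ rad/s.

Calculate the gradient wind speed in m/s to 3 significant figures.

Coriolis parameter at 51°N:
f = 2Ω sin φ = 2 × 7.29×10⁻⁵ × sin 51° = 1.13×10⁻⁴ s⁻¹
Pressure gradient: |∂P/∂n| = 500 Pa / 489000 m = 1.02×10⁻³ Pa/m
Geostrophic speed: V_g = |∂P/∂n|/(fρ) = 1.02×10⁻³/(1.13×10⁻⁴ × 1.11) = 8.13 m/s
Around a high, pressure-gradient force acts outward with centrifugal, so Coriolis balances both:
fV = (1/ρ)|∂P/∂n| + V²/R  →  V² − fR·V + fR·V_g = 0
With fR = 1.13×10⁻⁴ × 645×10³ m = 73.1 m/s:
V = [fR − √((fR)² − 4 fR V_g)]/2 = [73.1 − √(73.1² − 4×73.1×8.13)]/2 = 9.32 m/s
Supergeostrophic (V > V_g = 8.13 m/s), as expected around a high.

9.32 m/s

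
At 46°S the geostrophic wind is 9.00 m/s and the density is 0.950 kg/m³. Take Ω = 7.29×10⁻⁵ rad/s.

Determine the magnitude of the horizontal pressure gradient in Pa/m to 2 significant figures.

Coriolis parameter at 46°S:
f = 2Ω sin φ = 2 × 7.29×10⁻⁵ × sin 46° = 1.05×10⁻⁴ s⁻¹
Geostrophic balance rearranged: |∂P/∂n| = f ρ V_g
|∂P/∂n| = 1.05×10⁻⁴ × 0.950 × 9.00 = 8.97×10⁻⁴ Pa/m

9.0×10⁻⁴ Pa/m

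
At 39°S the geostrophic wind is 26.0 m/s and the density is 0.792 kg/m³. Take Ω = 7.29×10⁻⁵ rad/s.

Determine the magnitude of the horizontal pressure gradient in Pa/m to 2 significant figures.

Coriolis parameter at 39°S:
f = 2Ω sin φ = 2 × 7.29×10⁻⁵ × sin 39° = 9.18×10⁻⁵ s⁻¹
Geostrophic balance rearranged: |∂P/∂n| = f ρ V_g
|∂P/∂n| = 9.18×10⁻⁵ × 0.792 × 26.0 = 1.89×10⁻³ Pa/m

1.9×10⁻³ Pa/m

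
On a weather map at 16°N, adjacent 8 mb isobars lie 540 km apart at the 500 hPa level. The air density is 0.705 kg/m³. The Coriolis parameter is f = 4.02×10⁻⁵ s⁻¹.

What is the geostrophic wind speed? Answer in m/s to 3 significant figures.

52.3 m/s

Pressure gradient: |∂P/∂n| = 800 Pa / 540000 m = 1.48×10⁻³ Pa/m
Geostrophic balance (pressure-gradient force = Coriolis force):
V_g = (1/(fρ)) |∂P/∂n| = 1.48×10⁻³ / (4.02×10⁻⁵ × 0.705) = 52.3 m/s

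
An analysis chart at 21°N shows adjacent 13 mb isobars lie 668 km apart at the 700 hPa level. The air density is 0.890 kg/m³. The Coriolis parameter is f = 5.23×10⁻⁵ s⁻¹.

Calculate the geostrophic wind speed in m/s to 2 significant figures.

42 m/s

Pressure gradient: |∂P/∂n| = 1300 Pa / 668000 m = 1.95×10⁻³ Pa/m
Geostrophic balance (pressure-gradient force = Coriolis force):
V_g = (1/(fρ)) |∂P/∂n| = 1.95×10⁻³ / (5.23×10⁻⁵ × 0.890) = 41.8 m/s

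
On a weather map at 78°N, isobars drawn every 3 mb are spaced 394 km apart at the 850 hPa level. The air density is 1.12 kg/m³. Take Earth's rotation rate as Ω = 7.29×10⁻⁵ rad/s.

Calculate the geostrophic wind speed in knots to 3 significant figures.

9.27 knots

Coriolis parameter at 78°N:
f = 2Ω sin φ = 2 × 7.29×10⁻⁵ × sin 78° = 1.43×10⁻⁴ s⁻¹
Pressure gradient: |∂P/∂n| = 300 Pa / 394000 m = 7.61×10⁻⁴ Pa/m
Geostrophic balance (pressure-gradient force = Coriolis force):
V_g = (1/(fρ)) |∂P/∂n| = 7.61×10⁻⁴ / (1.43×10⁻⁴ × 1.12) = 4.77 m/s
Converting: 4.77 m/s × 1.944 = 9.27 knots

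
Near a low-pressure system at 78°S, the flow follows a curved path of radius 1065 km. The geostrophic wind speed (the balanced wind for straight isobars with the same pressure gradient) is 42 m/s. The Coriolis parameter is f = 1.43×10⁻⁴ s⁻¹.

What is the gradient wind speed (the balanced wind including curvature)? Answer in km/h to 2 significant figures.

120 km/h

Around a low, centrifugal force acts outward with Coriolis, so pressure-gradient force balances both:
(1/ρ)|∂P/∂n| = fV + V²/R  →  V² + fR·V − fR·V_g = 0
With fR = 1.43×10⁻⁴ × 1065×10³ m = 152 m/s:
V = [−fR + √((fR)² + 4 fR V_g)]/2 = [−152 + √(152² + 4×152×42)]/2 = 34.3 m/s
Subgeostrophic (V < V_g = 42 m/s), as expected around a low.
Converting: 34.3 m/s × 3.6 = 120 km/h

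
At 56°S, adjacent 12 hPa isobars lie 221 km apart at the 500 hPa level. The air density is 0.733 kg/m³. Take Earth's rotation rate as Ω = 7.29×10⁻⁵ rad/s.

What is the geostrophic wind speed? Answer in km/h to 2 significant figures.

Coriolis parameter at 56°S:
f = 2Ω sin φ = 2 × 7.29×10⁻⁵ × sin 56° = 1.21×10⁻⁴ s⁻¹
Pressure gradient: |∂P/∂n| = 1200 Pa / 221000 m = 5.43×10⁻³ Pa/m
Geostrophic balance (pressure-gradient force = Coriolis force):
V_g = (1/(fρ)) |∂P/∂n| = 5.43×10⁻³ / (1.21×10⁻⁴ × 0.733) = 61.3 m/s
Converting: 61.3 m/s × 3.6 = 220 km/h

220 km/h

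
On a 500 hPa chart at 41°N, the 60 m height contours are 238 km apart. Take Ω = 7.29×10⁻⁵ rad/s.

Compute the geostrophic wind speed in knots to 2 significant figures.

Coriolis parameter at 41°N:
f = 2Ω sin φ = 2 × 7.29×10⁻⁵ × sin 41° = 9.57×10⁻⁵ s⁻¹
Height gradient: |∂Z/∂n| = 60 m / 238000 m = 2.52×10⁻⁴
On a pressure surface, geostrophic balance gives V_g = (g/f)|∂Z/∂n|:
V_g = 9.81 × 2.52×10⁻⁴ / 9.57×10⁻⁵ = 25.9 m/s
Converting: 25.9 m/s × 1.944 = 50 knots

50 knots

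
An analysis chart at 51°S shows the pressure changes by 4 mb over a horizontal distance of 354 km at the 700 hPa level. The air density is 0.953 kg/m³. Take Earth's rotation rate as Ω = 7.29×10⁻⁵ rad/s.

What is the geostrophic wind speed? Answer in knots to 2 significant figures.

20 knots

Coriolis parameter at 51°S:
f = 2Ω sin φ = 2 × 7.29×10⁻⁵ × sin 51° = 1.13×10⁻⁴ s⁻¹
Pressure gradient: |∂P/∂n| = 400 Pa / 354000 m = 1.13×10⁻³ Pa/m
Geostrophic balance (pressure-gradient force = Coriolis force):
V_g = (1/(fρ)) |∂P/∂n| = 1.13×10⁻³ / (1.13×10⁻⁴ × 0.953) = 10.5 m/s
Converting: 10.5 m/s × 1.944 = 20 knots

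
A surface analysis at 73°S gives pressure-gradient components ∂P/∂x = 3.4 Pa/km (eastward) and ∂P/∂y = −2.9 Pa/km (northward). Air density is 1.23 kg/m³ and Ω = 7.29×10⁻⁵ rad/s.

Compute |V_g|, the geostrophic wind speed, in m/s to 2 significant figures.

Coriolis parameter at 73°S:
f = 2Ω sin φ = 2 × 7.29×10⁻⁵ × sin 73° = 1.39×10⁻⁴ s⁻¹
In the Southern Hemisphere f is negative: f = −1.39×10⁻⁴ s⁻¹.
Component geostrophic relations (x east, y north):
u_g = −(1/(fρ)) ∂P/∂y,  v_g = (1/(fρ)) ∂P/∂x
u_g = −(−2.9×10⁻³)/(−1.39×10⁻⁴ × 1.23) = −16.9 m/s;  v_g = (3.4×10⁻³)/(−1.39×10⁻⁴ × 1.23) = −19.8 m/s
|V_g| = √(u_g² + v_g²) = 26.1 m/s

26 m/s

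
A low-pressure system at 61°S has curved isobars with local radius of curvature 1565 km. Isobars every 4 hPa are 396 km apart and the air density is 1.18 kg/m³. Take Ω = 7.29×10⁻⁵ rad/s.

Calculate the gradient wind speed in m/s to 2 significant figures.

Coriolis parameter at 61°S:
f = 2Ω sin φ = 2 × 7.29×10⁻⁵ × sin 61° = 1.28×10⁻⁴ s⁻¹
Pressure gradient: |∂P/∂n| = 400 Pa / 396000 m = 1.01×10⁻³ Pa/m
Geostrophic speed: V_g = |∂P/∂n|/(fρ) = 1.01×10⁻³/(1.28×10⁻⁴ × 1.18) = 6.71 m/s
Around a low, centrifugal force acts outward with Coriolis, so pressure-gradient force balances both:
(1/ρ)|∂P/∂n| = fV + V²/R  →  V² + fR·V − fR·V_g = 0
With fR = 1.28×10⁻⁴ × 1565×10³ m = 200 m/s:
V = [−fR + √((fR)² + 4 fR V_g)]/2 = [−200 + √(200² + 4×200×6.71)]/2 = 6.5 m/s
Subgeostrophic (V < V_g = 6.71 m/s), as expected around a low.

6.5 m/s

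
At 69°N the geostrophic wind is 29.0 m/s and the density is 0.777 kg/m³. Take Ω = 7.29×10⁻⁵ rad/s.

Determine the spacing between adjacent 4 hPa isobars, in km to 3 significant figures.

Coriolis parameter at 69°N:
f = 2Ω sin φ = 2 × 7.29×10⁻⁵ × sin 69° = 1.36×10⁻⁴ s⁻¹
Geostrophic balance rearranged: |∂P/∂n| = f ρ V_g
|∂P/∂n| = 1.36×10⁻⁴ × 0.777 × 29.0 = 3.07×10⁻³ Pa/m
Isobar spacing: Δn = ΔP/|∂P/∂n| = 400 Pa / 3.07×10⁻³ Pa/m = 130416 m ≈ 130 km

130 km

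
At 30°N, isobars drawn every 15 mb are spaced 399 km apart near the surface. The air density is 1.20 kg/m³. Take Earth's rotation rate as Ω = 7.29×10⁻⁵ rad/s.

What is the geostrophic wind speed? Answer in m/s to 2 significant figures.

Coriolis parameter at 30°N:
f = 2Ω sin φ = 2 × 7.29×10⁻⁵ × sin 30° = 7.29×10⁻⁵ s⁻¹
Pressure gradient: |∂P/∂n| = 1500 Pa / 399000 m = 3.76×10⁻³ Pa/m
Geostrophic balance (pressure-gradient force = Coriolis force):
V_g = (1/(fρ)) |∂P/∂n| = 3.76×10⁻³ / (7.29×10⁻⁵ × 1.20) = 43.0 m/s

43 m/s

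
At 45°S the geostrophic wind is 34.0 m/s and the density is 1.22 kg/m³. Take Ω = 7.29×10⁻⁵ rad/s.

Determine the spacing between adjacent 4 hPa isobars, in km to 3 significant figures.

93.5 km

Coriolis parameter at 45°S:
f = 2Ω sin φ = 2 × 7.29×10⁻⁵ × sin 45° = 1.03×10⁻⁴ s⁻¹
Geostrophic balance rearranged: |∂P/∂n| = f ρ V_g
|∂P/∂n| = 1.03×10⁻⁴ × 1.22 × 34.0 = 4.28×10⁻³ Pa/m
Isobar spacing: Δn = ΔP/|∂P/∂n| = 400 Pa / 4.28×10⁻³ Pa/m = 93536 m ≈ 93.5 km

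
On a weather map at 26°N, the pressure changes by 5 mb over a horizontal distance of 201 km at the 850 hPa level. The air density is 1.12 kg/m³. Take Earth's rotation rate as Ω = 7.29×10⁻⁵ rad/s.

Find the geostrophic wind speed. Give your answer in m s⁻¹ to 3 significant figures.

34.8 m s⁻¹

Coriolis parameter at 26°N:
f = 2Ω sin φ = 2 × 7.29×10⁻⁵ × sin 26° = 6.39×10⁻⁵ s⁻¹
Pressure gradient: |∂P/∂n| = 500 Pa / 201000 m = 2.49×10⁻³ Pa/m
Geostrophic balance (pressure-gradient force = Coriolis force):
V_g = (1/(fρ)) |∂P/∂n| = 2.49×10⁻³ / (6.39×10⁻⁵ × 1.12) = 34.8 m/s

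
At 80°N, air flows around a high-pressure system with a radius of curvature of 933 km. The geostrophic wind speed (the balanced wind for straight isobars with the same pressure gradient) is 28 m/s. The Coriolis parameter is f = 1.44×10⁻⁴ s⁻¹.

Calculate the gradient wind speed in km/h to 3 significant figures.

Around a high, pressure-gradient force acts outward with centrifugal, so Coriolis balances both:
fV = (1/ρ)|∂P/∂n| + V²/R  →  V² − fR·V + fR·V_g = 0
With fR = 1.44×10⁻⁴ × 933×10³ m = 134 m/s:
V = [fR − √((fR)² − 4 fR V_g)]/2 = [134 − √(134² − 4×134×28)]/2 = 39.8 m/s
Supergeostrophic (V > V_g = 28 m/s), as expected around a high.
Converting: 39.8 m/s × 3.6 = 143 km/h

143 km/h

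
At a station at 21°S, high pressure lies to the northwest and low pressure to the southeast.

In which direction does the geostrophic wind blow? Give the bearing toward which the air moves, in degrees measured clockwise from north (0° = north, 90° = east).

The pressure-gradient force points toward the southeast (bearing 135°).
Geostrophic balance: in the Southern Hemisphere the Coriolis force deflects motion to the left, so the geostrophic wind blows 90° to the left of the pressure-gradient force (low pressure on the right).
Rotating 135° by 90° counterclockwise gives 045° — the wind blows toward the northeast.

045°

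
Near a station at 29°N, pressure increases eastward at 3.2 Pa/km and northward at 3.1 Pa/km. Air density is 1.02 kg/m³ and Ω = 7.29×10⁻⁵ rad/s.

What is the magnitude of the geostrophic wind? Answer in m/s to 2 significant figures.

Coriolis parameter at 29°N:
f = 2Ω sin φ = 2 × 7.29×10⁻⁵ × sin 29° = 7.07×10⁻⁵ s⁻¹
Component geostrophic relations (x east, y north):
u_g = −(1/(fρ)) ∂P/∂y,  v_g = (1/(fρ)) ∂P/∂x
u_g = −(3.1×10⁻³)/(7.07×10⁻⁵ × 1.02) = −43.0 m/s;  v_g = (3.2×10⁻³)/(7.07×10⁻⁵ × 1.02) = 44.4 m/s
|V_g| = √(u_g² + v_g²) = 61.8 m/s

62 m/s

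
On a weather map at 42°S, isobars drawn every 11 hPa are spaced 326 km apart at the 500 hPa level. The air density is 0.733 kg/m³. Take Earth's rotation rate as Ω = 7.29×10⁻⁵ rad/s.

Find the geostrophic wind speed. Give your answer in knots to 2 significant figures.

Coriolis parameter at 42°S:
f = 2Ω sin φ = 2 × 7.29×10⁻⁵ × sin 42° = 9.76×10⁻⁵ s⁻¹
Pressure gradient: |∂P/∂n| = 1100 Pa / 326000 m = 3.37×10⁻³ Pa/m
Geostrophic balance (pressure-gradient force = Coriolis force):
V_g = (1/(fρ)) |∂P/∂n| = 3.37×10⁻³ / (9.76×10⁻⁵ × 0.733) = 47.2 m/s
Converting: 47.2 m/s × 1.944 = 92 knots

92 knots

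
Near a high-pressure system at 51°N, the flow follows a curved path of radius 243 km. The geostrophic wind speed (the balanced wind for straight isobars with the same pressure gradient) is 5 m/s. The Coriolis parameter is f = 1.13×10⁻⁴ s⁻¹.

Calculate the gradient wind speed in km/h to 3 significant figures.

23.7 km/h

Around a high, pressure-gradient force acts outward with centrifugal, so Coriolis balances both:
fV = (1/ρ)|∂P/∂n| + V²/R  →  V² − fR·V + fR·V_g = 0
With fR = 1.13×10⁻⁴ × 243×10³ m = 27.5 m/s:
V = [fR − √((fR)² − 4 fR V_g)]/2 = [27.5 − √(27.5² − 4×27.5×5)]/2 = 6.57 m/s
Supergeostrophic (V > V_g = 5 m/s), as expected around a high.
Converting: 6.57 m/s × 3.6 = 23.7 km/h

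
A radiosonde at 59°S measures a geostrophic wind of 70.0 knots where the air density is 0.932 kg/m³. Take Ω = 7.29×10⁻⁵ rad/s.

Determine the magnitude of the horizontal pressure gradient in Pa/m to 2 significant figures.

4.2×10⁻³ Pa/m

Coriolis parameter at 59°S:
f = 2Ω sin φ = 2 × 7.29×10⁻⁵ × sin 59° = 1.25×10⁻⁴ s⁻¹
Wind speed in SI: 70.0 knots = 36.0 m/s
Geostrophic balance rearranged: |∂P/∂n| = f ρ V_g
|∂P/∂n| = 1.25×10⁻⁴ × 0.932 × 36.0 = 4.19×10⁻³ Pa/m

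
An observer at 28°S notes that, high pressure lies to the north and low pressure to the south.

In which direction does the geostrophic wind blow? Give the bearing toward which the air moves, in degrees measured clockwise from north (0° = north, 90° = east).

The pressure-gradient force points toward the south (bearing 180°).
Geostrophic balance: in the Southern Hemisphere the Coriolis force deflects motion to the left, so the geostrophic wind blows 90° to the left of the pressure-gradient force (low pressure on the right).
Rotating 180° by 90° counterclockwise gives 090° — the wind blows toward the east.

090°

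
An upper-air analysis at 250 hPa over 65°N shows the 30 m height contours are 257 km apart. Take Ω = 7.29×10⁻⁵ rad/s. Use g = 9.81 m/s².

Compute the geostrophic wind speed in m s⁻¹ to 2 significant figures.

8.7 m s⁻¹

Coriolis parameter at 65°N:
f = 2Ω sin φ = 2 × 7.29×10⁻⁵ × sin 65° = 1.32×10⁻⁴ s⁻¹
Height gradient: |∂Z/∂n| = 30 m / 257000 m = 1.17×10⁻⁴
On a pressure surface, geostrophic balance gives V_g = (g/f)|∂Z/∂n|:
V_g = 9.81 × 1.17×10⁻⁴ / 1.32×10⁻⁴ = 8.67 m/s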